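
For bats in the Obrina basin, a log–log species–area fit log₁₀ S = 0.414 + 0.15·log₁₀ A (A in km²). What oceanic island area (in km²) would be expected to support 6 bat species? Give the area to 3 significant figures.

6 = 2.594 × A^0.15  ⇒  A^0.15 = 6/2.594 = 2.313
ln A = ln(2.313) / 0.15 = 0.8385 / 0.15 = 5.5899
A = e^5.5899 ≈ 267.7 km²

268 km²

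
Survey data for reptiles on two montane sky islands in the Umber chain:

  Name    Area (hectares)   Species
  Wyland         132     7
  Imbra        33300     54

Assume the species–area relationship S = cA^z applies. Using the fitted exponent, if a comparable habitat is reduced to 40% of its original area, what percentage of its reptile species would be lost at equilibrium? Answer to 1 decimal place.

28.7%

z = ln(54/7) / ln(33300/132) = 2.0431 / 5.5305 = 0.3694
S_new/S_old = (A_new/A_old)^z = 0.4^0.3694 = exp(0.3694 × -0.9163) = 0.7128
Fraction lost = 1 − 0.7128 = 0.2872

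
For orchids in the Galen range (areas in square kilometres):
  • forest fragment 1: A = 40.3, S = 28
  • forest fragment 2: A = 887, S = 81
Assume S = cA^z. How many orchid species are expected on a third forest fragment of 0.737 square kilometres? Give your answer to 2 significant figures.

7.1

z = ln(81/28) / ln(887/40.3) = 1.0622 / 3.0915 = 0.3436
c = 28 / 40.3^0.3436 = 28 / 3.561 = 7.863
S₃ = 7.863 × 0.737^0.3436 = 7.863 × 0.9005 ≈ 7.08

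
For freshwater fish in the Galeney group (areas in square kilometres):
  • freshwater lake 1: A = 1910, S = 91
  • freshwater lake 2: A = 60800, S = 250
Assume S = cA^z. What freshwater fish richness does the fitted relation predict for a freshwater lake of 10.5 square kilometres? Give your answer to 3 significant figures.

z = ln(250/91) / ln(60800/1910) = 1.0106 / 3.4605 = 0.2920
c = 91 / 1910^0.2920 = 91 / 9.082 = 10.02
S₃ = 10.02 × 10.5^0.2920 = 10.02 × 1.987 ≈ 19.91

19.9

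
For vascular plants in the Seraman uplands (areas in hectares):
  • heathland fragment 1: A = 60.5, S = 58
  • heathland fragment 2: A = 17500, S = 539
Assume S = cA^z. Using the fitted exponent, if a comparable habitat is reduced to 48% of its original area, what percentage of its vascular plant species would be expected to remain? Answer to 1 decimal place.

74.9%

z = ln(539/58) / ln(17500/60.5) = 2.2293 / 5.6673 = 0.3934
S_new/S_old = (A_new/A_old)^z = 0.48^0.3934 = exp(0.3934 × -0.7340) = 0.7492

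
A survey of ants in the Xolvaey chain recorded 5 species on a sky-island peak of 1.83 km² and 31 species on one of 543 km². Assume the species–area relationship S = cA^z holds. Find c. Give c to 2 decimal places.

z = ln(S₂/S₁) / ln(A₂/A₁) = ln(31/5) / ln(543/1.83) = 1.8245 / 5.6928 = 0.3205
c = S₁ / A₁^z = 5 / 1.83^0.3205 = 5 / 1.214 = 4.12

4.12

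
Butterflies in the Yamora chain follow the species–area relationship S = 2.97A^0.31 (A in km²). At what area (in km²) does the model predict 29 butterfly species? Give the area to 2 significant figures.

1600 km²

29 = 2.97 × A^0.31  ⇒  A^0.31 = 29/2.97 = 9.764
ln A = ln(9.764) / 0.31 = 2.2787 / 0.31 = 7.3508
A = e^7.3508 ≈ 1557 km²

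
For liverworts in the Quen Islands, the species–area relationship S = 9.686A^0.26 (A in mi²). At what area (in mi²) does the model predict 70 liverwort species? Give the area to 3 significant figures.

2010 mi²

70 = 9.686 × A^0.26  ⇒  A^0.26 = 70/9.686 = 7.227
ln A = ln(7.227) / 0.26 = 1.9778 / 0.26 = 7.6070
A = e^7.6070 ≈ 2012 mi²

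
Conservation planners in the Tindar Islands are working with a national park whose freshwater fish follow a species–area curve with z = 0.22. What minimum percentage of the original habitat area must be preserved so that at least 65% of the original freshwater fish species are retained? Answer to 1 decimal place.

14.1%

Need (A_new/A_old)^0.22 = 0.65, so A_new/A_old = 0.65^(1/0.22) = 0.65^4.545
ln(A_new/A_old) = ln 0.65 / 0.22 = -0.4308 / 0.22 = -1.9581
A_new/A_old = e^-1.9581 ≈ 0.1411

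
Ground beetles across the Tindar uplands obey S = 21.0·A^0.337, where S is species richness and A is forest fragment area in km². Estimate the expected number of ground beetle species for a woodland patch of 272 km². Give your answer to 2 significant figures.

140

S = 21 × 272^0.337
ln S = ln 21 + 0.337 × ln 272 = 3.0445 + 0.337 × 5.6058 = 4.9337
S = e^4.9337 ≈ 138.9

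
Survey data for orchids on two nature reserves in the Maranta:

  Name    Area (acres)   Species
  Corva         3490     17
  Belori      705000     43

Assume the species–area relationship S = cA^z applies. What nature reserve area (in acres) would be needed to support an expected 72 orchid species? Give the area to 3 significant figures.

z = ln(43/17) / ln(705000/3490) = 0.9280 / 5.3083 = 0.1748
c = 17 / 3490^0.1748 = 17 / 4.162 = 4.084
A = (72/4.084)^(1/0.1748) ⇒ ln A = ln(17.63)/0.1748 = 16.4145
A = e^16.4145 ≈ 13450626 acres

13500000 acres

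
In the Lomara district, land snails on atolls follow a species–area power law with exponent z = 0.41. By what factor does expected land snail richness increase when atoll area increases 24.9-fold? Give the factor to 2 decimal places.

S₂/S₁ = (A₂/A₁)^z = 24.9^0.41
ln(S₂/S₁) = 0.41 × ln 24.9 = 0.41 × 3.2149 = 1.3181
S₂/S₁ = e^1.3181 ≈ 3.736

3.74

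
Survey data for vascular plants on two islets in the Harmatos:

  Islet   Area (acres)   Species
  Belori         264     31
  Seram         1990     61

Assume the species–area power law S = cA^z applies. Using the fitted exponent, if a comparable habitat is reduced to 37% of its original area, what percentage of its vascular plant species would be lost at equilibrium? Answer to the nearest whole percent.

z = ln(61/31) / ln(1990/264) = 0.6769 / 2.0199 = 0.3351
S_new/S_old = (A_new/A_old)^z = 0.37^0.3351 = exp(0.3351 × -0.9943) = 0.7166
Fraction lost = 1 − 0.7166 = 0.2834

28%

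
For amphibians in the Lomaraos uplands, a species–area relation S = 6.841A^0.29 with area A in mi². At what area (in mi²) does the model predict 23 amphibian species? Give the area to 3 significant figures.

65.4 mi²

23 = 6.841 × A^0.29  ⇒  A^0.29 = 23/6.841 = 3.362
ln A = ln(3.362) / 0.29 = 1.2126 / 0.29 = 4.1812
A = e^4.1812 ≈ 65.45 mi²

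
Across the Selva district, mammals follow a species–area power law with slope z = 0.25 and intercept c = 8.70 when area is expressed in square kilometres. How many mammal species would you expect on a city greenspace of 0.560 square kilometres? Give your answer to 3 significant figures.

S = 8.7 × 0.56^0.25
ln S = ln 8.7 + 0.25 × ln 0.56 = 2.1633 + 0.25 × -0.5798 = 2.0184
S = e^2.0184 ≈ 7.526

7.53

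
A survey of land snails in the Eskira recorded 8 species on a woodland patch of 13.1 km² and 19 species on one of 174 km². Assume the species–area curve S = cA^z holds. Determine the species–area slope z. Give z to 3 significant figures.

Taking logs: ln S = ln c + z ln A, so z = (ln S₂ − ln S₁)/(ln A₂ − ln A₁).
z = ln(19/8) / ln(174/13.1) = ln(2.375) / ln(13.28) = 0.8650 / 2.5864 = 0.3344

0.334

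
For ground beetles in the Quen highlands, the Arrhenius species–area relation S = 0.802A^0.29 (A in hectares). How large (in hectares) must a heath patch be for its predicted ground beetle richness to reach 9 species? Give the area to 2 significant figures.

4200 hectares

9 = 0.802 × A^0.29  ⇒  A^0.29 = 9/0.802 = 11.22
ln A = ln(11.22) / 0.29 = 2.4179 / 0.29 = 8.3375
A = e^8.3375 ≈ 4178 hectares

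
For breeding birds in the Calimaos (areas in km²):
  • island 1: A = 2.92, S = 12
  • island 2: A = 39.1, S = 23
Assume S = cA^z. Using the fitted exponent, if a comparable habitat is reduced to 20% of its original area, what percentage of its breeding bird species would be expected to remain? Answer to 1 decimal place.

66.8%

z = ln(23/12) / ln(39.1/2.92) = 0.6506 / 2.5945 = 0.2508
S_new/S_old = (A_new/A_old)^z = 0.2^0.2508 = exp(0.2508 × -1.6094) = 0.6679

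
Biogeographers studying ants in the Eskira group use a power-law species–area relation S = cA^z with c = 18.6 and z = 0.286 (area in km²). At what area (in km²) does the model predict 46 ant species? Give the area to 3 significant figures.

23.7 km²

46 = 18.6 × A^0.286  ⇒  A^0.286 = 46/18.6 = 2.473
ln A = ln(2.473) / 0.286 = 0.9055 / 0.286 = 3.1660
A = e^3.1660 ≈ 23.71 km²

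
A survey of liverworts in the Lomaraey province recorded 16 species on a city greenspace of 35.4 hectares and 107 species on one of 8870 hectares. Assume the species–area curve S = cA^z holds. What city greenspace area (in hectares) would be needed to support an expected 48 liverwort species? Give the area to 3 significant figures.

z = ln(107/16) / ln(8870/35.4) = 1.9002 / 5.5237 = 0.3440
c = 16 / 35.4^0.3440 = 16 / 3.411 = 4.691
A = (48/4.691)^(1/0.3440) ⇒ ln A = ln(10.23)/0.3440 = 6.7602
A = e^6.7602 ≈ 862.8 hectares

863 hectares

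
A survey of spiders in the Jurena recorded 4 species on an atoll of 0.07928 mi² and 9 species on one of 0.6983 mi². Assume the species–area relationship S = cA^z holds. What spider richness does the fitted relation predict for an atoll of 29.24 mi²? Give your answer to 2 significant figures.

z = ln(9/4) / ln(0.6983/0.07928) = 0.8109 / 2.1757 = 0.3727
c = 4 / 0.07928^0.3727 = 4 / 0.3888 = 10.29
S₃ = 10.29 × 29.24^0.3727 = 10.29 × 3.519 ≈ 36.21

36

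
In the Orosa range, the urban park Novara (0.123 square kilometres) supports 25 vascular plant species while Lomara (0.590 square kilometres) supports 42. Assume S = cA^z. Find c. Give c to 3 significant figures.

z = ln(S₂/S₁) / ln(A₂/A₁) = ln(42/25) / ln(0.59/0.123) = 0.5188 / 1.5679 = 0.3309
c = S₁ / A₁^z = 25 / 0.123^0.3309 = 25 / 0.4999 = 50.01

50.0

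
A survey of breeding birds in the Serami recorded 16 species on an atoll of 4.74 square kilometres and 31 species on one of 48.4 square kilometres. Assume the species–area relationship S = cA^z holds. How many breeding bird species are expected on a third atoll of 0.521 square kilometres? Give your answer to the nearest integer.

z = ln(31/16) / ln(48.4/4.74) = 0.6614 / 2.3235 = 0.2847
c = 16 / 4.74^0.2847 = 16 / 1.557 = 10.27
S₃ = 10.27 × 0.521^0.2847 = 10.27 × 0.8306 ≈ 8.534

9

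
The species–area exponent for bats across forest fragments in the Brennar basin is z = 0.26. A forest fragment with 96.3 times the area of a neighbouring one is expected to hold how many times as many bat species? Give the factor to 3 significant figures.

3.28

S₂/S₁ = (A₂/A₁)^z = 96.3^0.26
ln(S₂/S₁) = 0.26 × ln 96.3 = 0.26 × 4.5675 = 1.1875
S₂/S₁ = e^1.1875 ≈ 3.279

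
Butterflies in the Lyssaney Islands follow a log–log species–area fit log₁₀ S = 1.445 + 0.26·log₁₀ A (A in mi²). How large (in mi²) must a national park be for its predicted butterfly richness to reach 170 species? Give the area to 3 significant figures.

170 = 27.86 × A^0.26  ⇒  A^0.26 = 170/27.86 = 6.102
ln A = ln(6.102) / 0.26 = 1.8086 / 0.26 = 6.9560
A = e^6.9560 ≈ 1049 mi²

1050 mi²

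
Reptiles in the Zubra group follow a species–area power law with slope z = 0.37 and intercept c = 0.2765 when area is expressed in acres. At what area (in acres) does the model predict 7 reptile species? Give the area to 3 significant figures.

7 = 0.2765 × A^0.37  ⇒  A^0.37 = 7/0.2765 = 25.32
ln A = ln(25.32) / 0.37 = 3.2315 / 0.37 = 8.7337
A = e^8.7337 ≈ 6208 acres

6210 acres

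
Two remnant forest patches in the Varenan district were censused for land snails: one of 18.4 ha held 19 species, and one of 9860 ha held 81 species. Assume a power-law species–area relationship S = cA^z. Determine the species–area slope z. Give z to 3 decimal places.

Taking logs: ln S = ln c + z ln A, so z = (ln S₂ − ln S₁)/(ln A₂ − ln A₁).
z = ln(81/19) / ln(9860/18.4) = ln(4.263) / ln(535.9) = 1.4500 / 6.2839 = 0.2308

0.231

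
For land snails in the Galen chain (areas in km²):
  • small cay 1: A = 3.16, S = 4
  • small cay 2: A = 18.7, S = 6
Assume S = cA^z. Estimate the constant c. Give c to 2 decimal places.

z = ln(S₂/S₁) / ln(A₂/A₁) = ln(6/4) / ln(18.7/3.16) = 0.4055 / 1.7780 = 0.2281
c = S₁ / A₁^z = 4 / 3.16^0.2281 = 4 / 1.3 = 3.077

3.08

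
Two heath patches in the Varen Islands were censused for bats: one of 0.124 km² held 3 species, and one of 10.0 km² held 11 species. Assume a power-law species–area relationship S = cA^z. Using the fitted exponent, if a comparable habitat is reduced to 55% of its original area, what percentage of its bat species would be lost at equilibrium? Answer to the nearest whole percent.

z = ln(11/3) / ln(10/0.124) = 1.2993 / 4.3901 = 0.2960
S_new/S_old = (A_new/A_old)^z = 0.55^0.2960 = exp(0.2960 × -0.5978) = 0.8378
Fraction lost = 1 − 0.8378 = 0.1622

16%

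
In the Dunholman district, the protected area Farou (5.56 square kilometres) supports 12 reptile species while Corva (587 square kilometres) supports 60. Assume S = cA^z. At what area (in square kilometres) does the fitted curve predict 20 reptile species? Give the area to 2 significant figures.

24 square kilometres

z = ln(60/12) / ln(587/5.56) = 1.6094 / 4.6594 = 0.3454
c = 12 / 5.56^0.3454 = 12 / 1.809 = 6.635
A = (20/6.635)^(1/0.3454) ⇒ ln A = ln(3.014)/0.3454 = 3.1945
A = e^3.1945 ≈ 24.4 square kilometres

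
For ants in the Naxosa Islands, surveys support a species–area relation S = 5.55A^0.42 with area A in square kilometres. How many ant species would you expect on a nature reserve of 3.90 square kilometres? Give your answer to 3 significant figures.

9.83

S = 5.55 × 3.9^0.42
ln S = ln 5.55 + 0.42 × ln 3.9 = 1.7138 + 0.42 × 1.3610 = 2.2854
S = e^2.2854 ≈ 9.83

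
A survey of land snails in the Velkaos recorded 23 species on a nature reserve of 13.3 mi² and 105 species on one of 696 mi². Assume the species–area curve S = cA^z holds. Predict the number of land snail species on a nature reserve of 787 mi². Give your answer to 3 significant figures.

z = ln(105/23) / ln(696/13.3) = 1.5185 / 3.9576 = 0.3837
c = 23 / 13.3^0.3837 = 23 / 2.699 = 8.522
S₃ = 8.522 × 787^0.3837 = 8.522 × 12.92 ≈ 110.1

110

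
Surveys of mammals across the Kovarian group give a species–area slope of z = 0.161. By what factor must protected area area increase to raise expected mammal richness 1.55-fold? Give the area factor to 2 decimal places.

(A₂/A₁)^0.161 = 1.55, so A₂/A₁ = 1.55^(1/0.161) = 1.55^6.211
ln(A₂/A₁) = ln 1.55 / 0.161 = 0.4383 / 0.161 = 2.7221
A₂/A₁ = e^2.7221 ≈ 15.21

15.21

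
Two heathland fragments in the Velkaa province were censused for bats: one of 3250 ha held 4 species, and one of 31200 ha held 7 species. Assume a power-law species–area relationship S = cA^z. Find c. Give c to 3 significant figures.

z = ln(S₂/S₁) / ln(A₂/A₁) = ln(7/4) / ln(31200/3250) = 0.5596 / 2.2618 = 0.2474
c = S₁ / A₁^z = 4 / 3250^0.2474 = 4 / 7.395 = 0.5409

0.541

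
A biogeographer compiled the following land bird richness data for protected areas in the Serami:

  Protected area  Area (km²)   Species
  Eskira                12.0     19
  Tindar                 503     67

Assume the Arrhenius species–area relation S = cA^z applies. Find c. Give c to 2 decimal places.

8.22

z = ln(S₂/S₁) / ln(A₂/A₁) = ln(67/19) / ln(503/12) = 1.2603 / 3.7357 = 0.3374
c = S₁ / A₁^z = 19 / 12^0.3374 = 19 / 2.312 = 8.216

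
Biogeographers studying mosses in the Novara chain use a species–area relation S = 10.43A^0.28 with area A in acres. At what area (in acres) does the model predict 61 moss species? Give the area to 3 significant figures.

549 acres

61 = 10.43 × A^0.28  ⇒  A^0.28 = 61/10.43 = 5.849
ln A = ln(5.849) / 0.28 = 1.7662 / 0.28 = 6.3078
A = e^6.3078 ≈ 548.8 acres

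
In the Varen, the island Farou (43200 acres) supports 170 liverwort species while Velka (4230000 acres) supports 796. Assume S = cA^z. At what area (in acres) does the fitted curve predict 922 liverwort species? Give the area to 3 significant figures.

z = ln(796/170) / ln(4230000/43200) = 1.5438 / 4.5841 = 0.3368
c = 170 / 43200^0.3368 = 170 / 36.4 = 4.67
A = (922/4.67)^(1/0.3368) ⇒ ln A = ln(197.4)/0.3368 = 15.6940
A = e^15.6940 ≈ 6543939 acres

6540000 acres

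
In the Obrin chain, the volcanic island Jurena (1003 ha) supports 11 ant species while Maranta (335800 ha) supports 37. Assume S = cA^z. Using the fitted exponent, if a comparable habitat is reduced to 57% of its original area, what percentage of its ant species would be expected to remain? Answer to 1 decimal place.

z = ln(37/11) / ln(335800/1003) = 1.2130 / 5.8135 = 0.2087
S_new/S_old = (A_new/A_old)^z = 0.57^0.2087 = exp(0.2087 × -0.5621) = 0.8893

88.9%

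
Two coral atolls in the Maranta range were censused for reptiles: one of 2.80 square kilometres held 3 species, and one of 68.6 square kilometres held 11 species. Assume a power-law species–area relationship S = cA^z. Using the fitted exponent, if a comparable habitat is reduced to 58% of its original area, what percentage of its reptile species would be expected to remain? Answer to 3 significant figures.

z = ln(11/3) / ln(68.6/2.8) = 1.2993 / 3.1987 = 0.4062
S_new/S_old = (A_new/A_old)^z = 0.58^0.4062 = exp(0.4062 × -0.5447) = 0.8015

80.2%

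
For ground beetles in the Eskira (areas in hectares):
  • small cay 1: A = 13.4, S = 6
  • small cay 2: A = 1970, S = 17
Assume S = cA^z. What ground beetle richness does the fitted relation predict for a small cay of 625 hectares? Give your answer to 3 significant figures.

z = ln(17/6) / ln(1970/13.4) = 1.0415 / 4.9905 = 0.2087
c = 6 / 13.4^0.2087 = 6 / 1.719 = 3.491
S₃ = 3.491 × 625^0.2087 = 3.491 × 3.832 ≈ 13.38

13.4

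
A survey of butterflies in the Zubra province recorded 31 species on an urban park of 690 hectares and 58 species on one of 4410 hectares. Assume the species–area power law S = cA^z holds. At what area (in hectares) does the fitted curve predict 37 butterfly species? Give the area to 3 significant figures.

z = ln(58/31) / ln(4410/690) = 0.6265 / 1.8549 = 0.3377
c = 31 / 690^0.3377 = 31 / 9.094 = 3.409
A = (37/3.409)^(1/0.3377) ⇒ ln A = ln(10.85)/0.3377 = 7.0606
A = e^7.0606 ≈ 1165 hectares

1170 hectares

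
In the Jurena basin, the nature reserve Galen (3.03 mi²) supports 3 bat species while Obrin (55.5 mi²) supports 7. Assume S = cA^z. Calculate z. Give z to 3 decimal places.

Taking logs: ln S = ln c + z ln A, so z = (ln S₂ − ln S₁)/(ln A₂ − ln A₁).
z = ln(7/3) / ln(55.5/3.03) = ln(2.333) / ln(18.32) = 0.8473 / 2.9078 = 0.2914

0.291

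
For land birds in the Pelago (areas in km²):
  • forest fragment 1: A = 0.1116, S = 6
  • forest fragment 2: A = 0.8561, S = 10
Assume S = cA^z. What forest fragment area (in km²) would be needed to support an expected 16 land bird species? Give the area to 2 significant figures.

5.6 km²

z = ln(10/6) / ln(0.8561/0.1116) = 0.5108 / 2.0375 = 0.2507
c = 6 / 0.1116^0.2507 = 6 / 0.5771 = 10.4
A = (16/10.4)^(1/0.2507) ⇒ ln A = ln(1.539)/0.2507 = 1.7193
A = e^1.7193 ≈ 5.58 km²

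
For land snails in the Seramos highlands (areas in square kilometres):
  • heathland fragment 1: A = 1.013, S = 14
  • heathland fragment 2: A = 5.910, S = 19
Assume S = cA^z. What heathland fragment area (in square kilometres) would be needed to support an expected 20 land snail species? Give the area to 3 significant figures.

7.95 square kilometres

z = ln(19/14) / ln(5.91/1.013) = 0.3054 / 1.7637 = 0.1731
c = 14 / 1.013^0.1731 = 14 / 1.002 = 13.97
A = (20/13.97)^(1/0.1731) ⇒ ln A = ln(1.432)/0.1731 = 2.0729
A = e^2.0729 ≈ 7.948 square kilometres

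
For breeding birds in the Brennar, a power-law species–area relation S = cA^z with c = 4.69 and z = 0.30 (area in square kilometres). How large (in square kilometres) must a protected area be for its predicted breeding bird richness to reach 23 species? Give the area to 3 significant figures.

200 square kilometres

23 = 4.69 × A^0.3  ⇒  A^0.3 = 23/4.69 = 4.904
ln A = ln(4.904) / 0.3 = 1.5901 / 0.3 = 5.3002
A = e^5.3002 ≈ 200.4 square kilometres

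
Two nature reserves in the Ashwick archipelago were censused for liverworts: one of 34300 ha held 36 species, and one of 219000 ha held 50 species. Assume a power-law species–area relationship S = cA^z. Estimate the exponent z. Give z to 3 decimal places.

Taking logs: ln S = ln c + z ln A, so z = (ln S₂ − ln S₁)/(ln A₂ − ln A₁).
z = ln(50/36) / ln(219000/34300) = ln(1.389) / ln(6.385) = 0.3285 / 1.8539 = 0.1772

0.177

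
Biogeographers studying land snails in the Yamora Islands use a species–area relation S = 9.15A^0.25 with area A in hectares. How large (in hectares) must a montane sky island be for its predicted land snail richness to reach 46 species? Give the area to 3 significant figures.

639 hectares

46 = 9.15 × A^0.25  ⇒  A^0.25 = 46/9.15 = 5.027
ln A = ln(5.027) / 0.25 = 1.6149 / 0.25 = 6.4596
A = e^6.4596 ≈ 638.8 hectares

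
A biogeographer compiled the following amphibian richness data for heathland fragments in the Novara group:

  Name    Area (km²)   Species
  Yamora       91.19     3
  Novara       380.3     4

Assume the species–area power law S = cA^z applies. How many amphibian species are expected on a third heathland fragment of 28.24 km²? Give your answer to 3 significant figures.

2.37

z = ln(4/3) / ln(380.3/91.19) = 0.2877 / 1.4280 = 0.2015
c = 3 / 91.19^0.2015 = 3 / 2.482 = 1.209
S₃ = 1.209 × 28.24^0.2015 = 1.209 × 1.96 ≈ 2.369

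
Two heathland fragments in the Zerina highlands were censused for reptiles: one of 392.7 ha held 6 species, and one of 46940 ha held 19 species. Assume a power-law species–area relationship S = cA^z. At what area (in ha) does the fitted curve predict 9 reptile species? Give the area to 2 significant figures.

z = ln(19/6) / ln(46940/392.7) = 1.1527 / 4.7836 = 0.2410
c = 6 / 392.7^0.2410 = 6 / 4.218 = 1.423
A = (9/1.423)^(1/0.2410) ⇒ ln A = ln(6.327)/0.2410 = 7.6557
A = e^7.6557 ≈ 2113 ha

2100 ha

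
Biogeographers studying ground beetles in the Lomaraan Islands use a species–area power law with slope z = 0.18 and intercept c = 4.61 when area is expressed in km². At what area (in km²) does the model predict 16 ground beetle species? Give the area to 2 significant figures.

1000 km²

16 = 4.61 × A^0.18  ⇒  A^0.18 = 16/4.61 = 3.471
ln A = ln(3.471) / 0.18 = 1.2444 / 0.18 = 6.9131
A = e^6.9131 ≈ 1005 km²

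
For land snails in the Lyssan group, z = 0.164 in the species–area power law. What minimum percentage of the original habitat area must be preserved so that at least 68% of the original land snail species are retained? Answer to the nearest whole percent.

Need (A_new/A_old)^0.164 = 0.68, so A_new/A_old = 0.68^(1/0.164) = 0.68^6.098
ln(A_new/A_old) = ln 0.68 / 0.164 = -0.3857 / 0.164 = -2.3516
A_new/A_old = e^-2.3516 ≈ 0.09522

10%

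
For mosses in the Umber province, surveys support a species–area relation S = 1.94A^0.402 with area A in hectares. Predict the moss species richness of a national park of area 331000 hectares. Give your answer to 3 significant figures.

321

S = 1.94 × 331000^0.402
ln S = ln 1.94 + 0.402 × ln 331000 = 0.6627 + 0.402 × 12.7099 = 5.7721
S = e^5.7721 ≈ 321.2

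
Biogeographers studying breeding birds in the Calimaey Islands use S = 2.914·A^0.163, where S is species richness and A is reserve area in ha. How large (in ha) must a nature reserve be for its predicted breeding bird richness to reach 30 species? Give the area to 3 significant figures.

1630000 ha

30 = 2.914 × A^0.163  ⇒  A^0.163 = 30/2.914 = 10.3
ln A = ln(10.3) / 0.163 = 2.3317 / 0.163 = 14.3047
A = e^14.3047 ≈ 1631039 ha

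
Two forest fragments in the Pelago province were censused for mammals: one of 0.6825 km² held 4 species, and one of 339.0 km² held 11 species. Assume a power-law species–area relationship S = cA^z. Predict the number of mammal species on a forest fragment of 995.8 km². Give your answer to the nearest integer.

z = ln(11/4) / ln(339/0.6825) = 1.0116 / 6.2080 = 0.1630
c = 4 / 0.6825^0.1630 = 4 / 0.9397 = 4.257
S₃ = 4.257 × 995.8^0.1630 = 4.257 × 3.08 ≈ 13.11

13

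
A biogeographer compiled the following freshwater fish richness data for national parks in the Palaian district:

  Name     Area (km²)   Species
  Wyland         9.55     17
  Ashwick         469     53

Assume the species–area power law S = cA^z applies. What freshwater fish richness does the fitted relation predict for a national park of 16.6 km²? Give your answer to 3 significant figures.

20.0

z = ln(53/17) / ln(469/9.55) = 1.1371 / 3.8941 = 0.2920
c = 17 / 9.55^0.2920 = 17 / 1.933 = 8.796
S₃ = 8.796 × 16.6^0.2920 = 8.796 × 2.271 ≈ 19.98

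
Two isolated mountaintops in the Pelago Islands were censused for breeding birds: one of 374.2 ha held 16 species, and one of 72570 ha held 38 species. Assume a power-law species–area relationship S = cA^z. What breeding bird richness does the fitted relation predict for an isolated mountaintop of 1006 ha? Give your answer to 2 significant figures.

19

z = ln(38/16) / ln(72570/374.2) = 0.8650 / 5.2675 = 0.1642
c = 16 / 374.2^0.1642 = 16 / 2.646 = 6.048
S₃ = 6.048 × 1006^0.1642 = 6.048 × 3.112 ≈ 18.82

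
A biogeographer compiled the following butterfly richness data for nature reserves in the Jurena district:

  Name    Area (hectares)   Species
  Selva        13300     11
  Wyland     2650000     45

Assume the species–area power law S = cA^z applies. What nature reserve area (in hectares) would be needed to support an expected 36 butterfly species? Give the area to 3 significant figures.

1150000 hectares

z = ln(45/11) / ln(2650000/13300) = 1.4088 / 5.2946 = 0.2661
c = 11 / 13300^0.2661 = 11 / 12.51 = 0.8793
A = (36/0.8793)^(1/0.2661) ⇒ ln A = ln(40.94)/0.2661 = 13.9514
A = e^13.9514 ≈ 1145593 hectares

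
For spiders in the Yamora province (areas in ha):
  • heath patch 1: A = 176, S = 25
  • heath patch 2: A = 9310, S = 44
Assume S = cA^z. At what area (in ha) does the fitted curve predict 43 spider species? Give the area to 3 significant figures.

z = ln(44/25) / ln(9310/176) = 0.5653 / 3.9684 = 0.1425
c = 25 / 176^0.1425 = 25 / 2.089 = 11.97
A = (43/11.97)^(1/0.1425) ⇒ ln A = ln(3.593)/0.1425 = 8.9775
A = e^8.9775 ≈ 7923 ha

7920 ha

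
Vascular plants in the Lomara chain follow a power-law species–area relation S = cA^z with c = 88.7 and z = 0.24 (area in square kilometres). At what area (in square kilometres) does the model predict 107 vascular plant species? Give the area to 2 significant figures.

2.2 square kilometres

107 = 88.7 × A^0.24  ⇒  A^0.24 = 107/88.7 = 1.206
ln A = ln(1.206) / 0.24 = 0.1876 / 0.24 = 0.7815
A = e^0.7815 ≈ 2.185 square kilometres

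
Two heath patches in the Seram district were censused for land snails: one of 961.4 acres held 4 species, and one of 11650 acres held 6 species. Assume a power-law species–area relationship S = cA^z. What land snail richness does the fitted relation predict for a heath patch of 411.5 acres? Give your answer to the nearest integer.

3

z = ln(6/4) / ln(11650/961.4) = 0.4055 / 2.4947 = 0.1625
c = 4 / 961.4^0.1625 = 4 / 3.054 = 1.31
S₃ = 1.31 × 411.5^0.1625 = 1.31 × 2.66 ≈ 3.485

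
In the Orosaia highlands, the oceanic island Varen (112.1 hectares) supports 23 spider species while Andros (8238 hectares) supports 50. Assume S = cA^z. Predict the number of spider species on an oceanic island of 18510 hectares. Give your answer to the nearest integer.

58

z = ln(50/23) / ln(8238/112.1) = 0.7765 / 4.2971 = 0.1807
c = 23 / 112.1^0.1807 = 23 / 2.346 = 9.803
S₃ = 9.803 × 18510^0.1807 = 9.803 × 5.904 ≈ 57.88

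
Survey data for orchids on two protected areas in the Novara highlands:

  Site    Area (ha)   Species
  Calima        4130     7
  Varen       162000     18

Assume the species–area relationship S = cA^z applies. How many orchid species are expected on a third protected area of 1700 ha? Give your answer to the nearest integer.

z = ln(18/7) / ln(162000/4130) = 0.9445 / 3.6693 = 0.2574
c = 7 / 4130^0.2574 = 7 / 8.526 = 0.8211
S₃ = 0.8211 × 1700^0.2574 = 0.8211 × 6.784 ≈ 5.57

6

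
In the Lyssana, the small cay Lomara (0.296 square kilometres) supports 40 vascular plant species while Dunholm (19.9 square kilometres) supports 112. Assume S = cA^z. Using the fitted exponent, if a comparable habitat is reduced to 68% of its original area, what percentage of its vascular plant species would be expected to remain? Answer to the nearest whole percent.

91%

z = ln(112/40) / ln(19.9/0.296) = 1.0296 / 4.2081 = 0.2447
S_new/S_old = (A_new/A_old)^z = 0.68^0.2447 = exp(0.2447 × -0.3857) = 0.91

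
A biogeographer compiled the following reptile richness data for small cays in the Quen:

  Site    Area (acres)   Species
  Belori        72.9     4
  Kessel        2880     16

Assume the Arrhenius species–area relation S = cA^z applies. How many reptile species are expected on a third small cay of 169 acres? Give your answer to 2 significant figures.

z = ln(16/4) / ln(2880/72.9) = 1.3863 / 3.6765 = 0.3771
c = 4 / 72.9^0.3771 = 4 / 5.039 = 0.7937
S₃ = 0.7937 × 169^0.3771 = 0.7937 × 6.92 ≈ 5.492

5.5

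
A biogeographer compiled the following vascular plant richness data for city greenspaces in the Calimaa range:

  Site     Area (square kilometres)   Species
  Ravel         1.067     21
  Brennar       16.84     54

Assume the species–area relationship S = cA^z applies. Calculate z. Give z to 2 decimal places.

0.34

Taking logs: ln S = ln c + z ln A, so z = (ln S₂ − ln S₁)/(ln A₂ − ln A₁).
z = ln(54/21) / ln(16.84/1.067) = ln(2.571) / ln(15.78) = 0.9445 / 2.7589 = 0.3423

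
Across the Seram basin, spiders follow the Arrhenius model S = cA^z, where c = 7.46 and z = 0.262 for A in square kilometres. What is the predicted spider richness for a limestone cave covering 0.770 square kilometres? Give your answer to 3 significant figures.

S = 7.46 × 0.77^0.262 = 7.46 × 0.9338 ≈ 6.966

6.97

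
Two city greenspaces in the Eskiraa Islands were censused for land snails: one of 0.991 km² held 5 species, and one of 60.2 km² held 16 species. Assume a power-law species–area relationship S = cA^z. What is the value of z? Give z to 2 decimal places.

0.28

Taking logs: ln S = ln c + z ln A, so z = (ln S₂ − ln S₁)/(ln A₂ − ln A₁).
z = ln(16/5) / ln(60.2/0.991) = ln(3.2) / ln(60.75) = 1.1632 / 4.1067 = 0.2832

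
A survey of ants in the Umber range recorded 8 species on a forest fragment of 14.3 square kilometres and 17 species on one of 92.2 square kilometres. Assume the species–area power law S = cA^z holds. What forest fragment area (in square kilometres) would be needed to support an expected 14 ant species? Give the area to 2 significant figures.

z = ln(17/8) / ln(92.2/14.3) = 0.7538 / 1.8637 = 0.4044
c = 8 / 14.3^0.4044 = 8 / 2.933 = 2.728
A = (14/2.728)^(1/0.4044) ⇒ ln A = ln(5.132)/0.4044 = 4.0439
A = e^4.0439 ≈ 57.05 square kilometres

57 square kilometres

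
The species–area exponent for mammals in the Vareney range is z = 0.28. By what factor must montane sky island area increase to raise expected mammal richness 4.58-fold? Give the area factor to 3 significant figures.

(A₂/A₁)^0.28 = 4.58, so A₂/A₁ = 4.58^(1/0.28) = 4.58^3.571
ln(A₂/A₁) = ln 4.58 / 0.28 = 1.5217 / 0.28 = 5.4346
A₂/A₁ = e^5.4346 ≈ 229.2

229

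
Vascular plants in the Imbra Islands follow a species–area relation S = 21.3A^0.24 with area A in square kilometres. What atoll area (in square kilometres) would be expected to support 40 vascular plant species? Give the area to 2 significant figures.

40 = 21.3 × A^0.24  ⇒  A^0.24 = 40/21.3 = 1.878
ln A = ln(1.878) / 0.24 = 0.6302 / 0.24 = 2.6257
A = e^2.6257 ≈ 13.81 square kilometres

14 square kilometres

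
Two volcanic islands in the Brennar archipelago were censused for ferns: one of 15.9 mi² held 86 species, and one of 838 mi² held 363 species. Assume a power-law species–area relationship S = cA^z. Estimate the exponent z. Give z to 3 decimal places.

0.363

Taking logs: ln S = ln c + z ln A, so z = (ln S₂ − ln S₁)/(ln A₂ − ln A₁).
z = ln(363/86) / ln(838/15.9) = ln(4.221) / ln(52.7) = 1.4401 / 3.9647 = 0.3632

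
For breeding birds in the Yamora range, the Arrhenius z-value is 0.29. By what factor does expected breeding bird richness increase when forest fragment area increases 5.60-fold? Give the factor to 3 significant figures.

1.65

S₂/S₁ = (A₂/A₁)^z = 5.6^0.29
ln(S₂/S₁) = 0.29 × ln 5.6 = 0.29 × 1.7228 = 0.4996
S₂/S₁ = e^0.4996 ≈ 1.648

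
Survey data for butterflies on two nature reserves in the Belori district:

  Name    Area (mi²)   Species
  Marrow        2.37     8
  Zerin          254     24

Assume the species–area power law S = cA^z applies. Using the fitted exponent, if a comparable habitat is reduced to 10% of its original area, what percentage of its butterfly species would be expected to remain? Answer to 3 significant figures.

z = ln(24/8) / ln(254/2.37) = 1.0986 / 4.6744 = 0.2350
S_new/S_old = (A_new/A_old)^z = 0.1^0.2350 = exp(0.2350 × -2.3026) = 0.5821

58.2%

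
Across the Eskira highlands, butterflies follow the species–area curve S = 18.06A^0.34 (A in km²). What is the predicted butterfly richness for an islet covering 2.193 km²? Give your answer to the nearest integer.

24

S = 18.06 × 2.193^0.34 = 18.06 × 1.306 ≈ 23.59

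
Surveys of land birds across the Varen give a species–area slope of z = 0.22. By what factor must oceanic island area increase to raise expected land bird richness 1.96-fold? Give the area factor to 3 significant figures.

21.3

(A₂/A₁)^0.22 = 1.96, so A₂/A₁ = 1.96^(1/0.22) = 1.96^4.545
ln(A₂/A₁) = ln 1.96 / 0.22 = 0.6729 / 0.22 = 3.0588
A₂/A₁ = e^3.0588 ≈ 21.3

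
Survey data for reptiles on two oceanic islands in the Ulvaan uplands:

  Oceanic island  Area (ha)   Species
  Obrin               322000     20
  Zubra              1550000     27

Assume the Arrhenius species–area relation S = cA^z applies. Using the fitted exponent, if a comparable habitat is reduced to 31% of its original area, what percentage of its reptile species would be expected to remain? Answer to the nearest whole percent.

z = ln(27/20) / ln(1550000/322000) = 0.3001 / 1.5715 = 0.1910
S_new/S_old = (A_new/A_old)^z = 0.31^0.1910 = exp(0.1910 × -1.1712) = 0.7996

80%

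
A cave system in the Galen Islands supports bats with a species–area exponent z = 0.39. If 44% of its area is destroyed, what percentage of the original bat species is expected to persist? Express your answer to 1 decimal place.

79.8%

S_new/S_old = (A_new/A_old)^z = 0.56^0.39
= exp(0.39 × ln 0.56) = exp(0.39 × -0.5798) = exp(-0.2261) ≈ 0.7976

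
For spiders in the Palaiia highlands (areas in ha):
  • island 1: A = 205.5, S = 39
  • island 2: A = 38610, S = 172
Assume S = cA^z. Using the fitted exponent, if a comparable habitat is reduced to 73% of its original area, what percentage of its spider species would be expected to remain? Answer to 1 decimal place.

91.5%

z = ln(172/39) / ln(38610/205.5) = 1.4839 / 5.2358 = 0.2834
S_new/S_old = (A_new/A_old)^z = 0.73^0.2834 = exp(0.2834 × -0.3147) = 0.9147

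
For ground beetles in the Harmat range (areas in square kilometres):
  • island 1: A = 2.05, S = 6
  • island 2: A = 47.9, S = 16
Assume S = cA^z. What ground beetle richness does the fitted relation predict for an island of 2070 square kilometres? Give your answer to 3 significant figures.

z = ln(16/6) / ln(47.9/2.05) = 0.9808 / 3.1513 = 0.3112
c = 6 / 2.05^0.3112 = 6 / 1.25 = 4.799
S₃ = 4.799 × 2070^0.3112 = 4.799 × 10.77 ≈ 51.67

51.7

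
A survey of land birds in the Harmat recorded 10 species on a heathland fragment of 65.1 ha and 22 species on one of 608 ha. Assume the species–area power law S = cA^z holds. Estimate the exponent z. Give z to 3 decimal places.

0.353

Taking logs: ln S = ln c + z ln A, so z = (ln S₂ − ln S₁)/(ln A₂ − ln A₁).
z = ln(22/10) / ln(608/65.1) = ln(2.2) / ln(9.339) = 0.7885 / 2.2343 = 0.3529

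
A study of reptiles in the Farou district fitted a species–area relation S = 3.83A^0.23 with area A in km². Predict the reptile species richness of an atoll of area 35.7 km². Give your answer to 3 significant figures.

8.72

S = 3.83 × 35.7^0.23 = 3.83 × 2.276 ≈ 8.716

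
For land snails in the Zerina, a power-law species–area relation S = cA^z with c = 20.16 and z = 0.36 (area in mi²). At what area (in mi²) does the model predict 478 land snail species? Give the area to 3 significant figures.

478 = 20.16 × A^0.36  ⇒  A^0.36 = 478/20.16 = 23.71
ln A = ln(23.71) / 0.36 = 3.1659 / 0.36 = 8.7942
A = e^8.7942 ≈ 6596 mi²

6600 mi²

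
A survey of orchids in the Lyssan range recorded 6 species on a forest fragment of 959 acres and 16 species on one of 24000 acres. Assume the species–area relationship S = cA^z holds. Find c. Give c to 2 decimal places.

z = ln(S₂/S₁) / ln(A₂/A₁) = ln(16/6) / ln(24000/959) = 0.9808 / 3.2199 = 0.3046
c = S₁ / A₁^z = 6 / 959^0.3046 = 6 / 8.097 = 0.7411

0.74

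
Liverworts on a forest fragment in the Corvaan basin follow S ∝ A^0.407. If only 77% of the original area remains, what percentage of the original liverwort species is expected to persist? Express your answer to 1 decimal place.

89.9%

S_new/S_old = (A_new/A_old)^z = 0.77^0.407
= exp(0.407 × ln 0.77) = exp(0.407 × -0.2614) = exp(-0.1064) ≈ 0.8991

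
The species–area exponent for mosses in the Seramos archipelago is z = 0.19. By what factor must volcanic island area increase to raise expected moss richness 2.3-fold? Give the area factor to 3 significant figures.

80.1

(A₂/A₁)^0.19 = 2.3, so A₂/A₁ = 2.3^(1/0.19) = 2.3^5.263
ln(A₂/A₁) = ln 2.3 / 0.19 = 0.8329 / 0.19 = 4.3837
A₂/A₁ = e^4.3837 ≈ 80.14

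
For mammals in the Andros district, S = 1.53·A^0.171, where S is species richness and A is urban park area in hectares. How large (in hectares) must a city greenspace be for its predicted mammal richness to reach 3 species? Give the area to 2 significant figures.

51 hectares

3 = 1.53 × A^0.171  ⇒  A^0.171 = 3/1.53 = 1.961
ln A = ln(1.961) / 0.171 = 0.6733 / 0.171 = 3.9377
A = e^3.9377 ≈ 51.3 hectares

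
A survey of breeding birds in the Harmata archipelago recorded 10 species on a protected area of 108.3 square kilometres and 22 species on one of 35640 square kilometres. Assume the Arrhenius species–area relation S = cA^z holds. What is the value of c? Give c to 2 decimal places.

z = ln(S₂/S₁) / ln(A₂/A₁) = ln(22/10) / ln(35640/108.3) = 0.7885 / 5.7963 = 0.1360
c = S₁ / A₁^z = 10 / 108.3^0.1360 = 10 / 1.891 = 5.287

5.29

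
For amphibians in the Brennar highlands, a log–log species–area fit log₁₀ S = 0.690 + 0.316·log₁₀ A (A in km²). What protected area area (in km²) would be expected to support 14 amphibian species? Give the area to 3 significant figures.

14 = 4.898 × A^0.316  ⇒  A^0.316 = 14/4.898 = 2.858
ln A = ln(2.858) / 0.316 = 1.0503 / 0.316 = 3.3237
A = e^3.3237 ≈ 27.76 km²

27.8 km²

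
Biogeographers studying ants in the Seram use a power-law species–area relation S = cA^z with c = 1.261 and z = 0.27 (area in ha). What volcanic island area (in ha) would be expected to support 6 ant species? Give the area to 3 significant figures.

6 = 1.261 × A^0.27  ⇒  A^0.27 = 6/1.261 = 4.758
ln A = ln(4.758) / 0.27 = 1.5599 / 0.27 = 5.7772
A = e^5.7772 ≈ 322.9 ha

323 ha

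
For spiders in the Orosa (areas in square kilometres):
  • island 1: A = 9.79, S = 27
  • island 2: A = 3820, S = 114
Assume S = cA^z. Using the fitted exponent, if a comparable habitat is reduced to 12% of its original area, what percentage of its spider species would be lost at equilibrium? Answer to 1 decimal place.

z = ln(114/27) / ln(3820/9.79) = 1.4404 / 5.9666 = 0.2414
S_new/S_old = (A_new/A_old)^z = 0.12^0.2414 = exp(0.2414 × -2.1203) = 0.5994
Fraction lost = 1 − 0.5994 = 0.4006

40.1%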